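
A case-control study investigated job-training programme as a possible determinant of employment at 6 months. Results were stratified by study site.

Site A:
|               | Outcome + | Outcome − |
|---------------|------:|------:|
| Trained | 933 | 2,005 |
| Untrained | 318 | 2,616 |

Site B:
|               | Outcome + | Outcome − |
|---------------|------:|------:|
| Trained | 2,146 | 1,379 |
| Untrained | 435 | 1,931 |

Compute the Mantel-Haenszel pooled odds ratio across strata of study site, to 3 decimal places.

5.319

OR_MH = Σ(aᵢdᵢ/nᵢ) / Σ(bᵢcᵢ/nᵢ), where nᵢ is the stratum total.
Stratum 1 (Site A): n = 5872; a·d/n = 933·2616/5872 = 415.6553; b·c/n = 2005·318/5872 = 108.5814
Stratum 2 (Site B): n = 5891; a·d/n = 2146·1931/5891 = 703.4334; b·c/n = 1379·435/5891 = 101.8274
OR_MH = (415.6553 + 703.4334) / (108.5814 + 101.8274) = 1119.0887 / 210.4088 = 5.31864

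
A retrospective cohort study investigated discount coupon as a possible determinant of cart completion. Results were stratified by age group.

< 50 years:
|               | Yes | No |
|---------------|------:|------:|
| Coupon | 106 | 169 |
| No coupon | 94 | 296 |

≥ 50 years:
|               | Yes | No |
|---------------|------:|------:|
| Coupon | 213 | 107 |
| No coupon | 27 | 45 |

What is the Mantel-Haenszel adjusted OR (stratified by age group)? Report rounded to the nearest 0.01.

OR_MH = Σ(aᵢdᵢ/nᵢ) / Σ(bᵢcᵢ/nᵢ), where nᵢ is the stratum total.
Stratum 1 (< 50 years): n = 665; a·d/n = 106·296/665 = 47.1820; b·c/n = 169·94/665 = 23.8887
Stratum 2 (≥ 50 years): n = 392; a·d/n = 213·45/392 = 24.4515; b·c/n = 107·27/392 = 7.3699
OR_MH = (47.1820 + 24.4515) / (23.8887 + 7.3699) = 71.6335 / 31.2586 = 2.29164

2.29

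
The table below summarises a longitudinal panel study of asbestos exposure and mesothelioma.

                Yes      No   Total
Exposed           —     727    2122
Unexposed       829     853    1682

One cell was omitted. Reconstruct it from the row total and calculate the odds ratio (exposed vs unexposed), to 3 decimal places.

The missing cell is in the exposed row: 2122 − 727 = 1395.
So a = 1395, b = 727, c = 829, d = 853.
OR = (a·d)/(b·c) = (1395 × 853) / (727 × 829) = 1189935 / 602683 = 1.97440

1.974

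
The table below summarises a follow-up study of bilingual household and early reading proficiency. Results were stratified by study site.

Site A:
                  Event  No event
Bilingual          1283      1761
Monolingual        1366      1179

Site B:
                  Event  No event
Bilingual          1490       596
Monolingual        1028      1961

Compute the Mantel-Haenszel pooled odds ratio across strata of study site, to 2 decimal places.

1.54

OR_MH = Σ(aᵢdᵢ/nᵢ) / Σ(bᵢcᵢ/nᵢ), where nᵢ is the stratum total.
Stratum 1 (Site A): n = 5589; a·d/n = 1283·1179/5589 = 270.6490; b·c/n = 1761·1366/5589 = 430.4037
Stratum 2 (Site B): n = 5075; a·d/n = 1490·1961/5075 = 575.7419; b·c/n = 596·1028/5075 = 120.7267
OR_MH = (270.6490 + 575.7419) / (430.4037 + 120.7267) = 846.3908 / 551.1303 = 1.53574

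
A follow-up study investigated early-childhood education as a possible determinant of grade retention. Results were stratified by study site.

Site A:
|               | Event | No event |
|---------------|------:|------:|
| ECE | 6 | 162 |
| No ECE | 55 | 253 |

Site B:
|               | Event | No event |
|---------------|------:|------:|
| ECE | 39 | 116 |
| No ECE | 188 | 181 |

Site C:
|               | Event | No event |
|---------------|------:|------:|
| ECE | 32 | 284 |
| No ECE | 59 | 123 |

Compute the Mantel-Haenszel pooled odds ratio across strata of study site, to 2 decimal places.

0.26

OR_MH = Σ(aᵢdᵢ/nᵢ) / Σ(bᵢcᵢ/nᵢ), where nᵢ is the stratum total.
Stratum 1 (Site A): n = 476; a·d/n = 6·253/476 = 3.1891; b·c/n = 162·55/476 = 18.7185
Stratum 2 (Site B): n = 524; a·d/n = 39·181/524 = 13.4714; b·c/n = 116·188/524 = 41.6183
Stratum 3 (Site C): n = 498; a·d/n = 32·123/498 = 7.9036; b·c/n = 284·59/498 = 33.6466
OR_MH = (3.1891 + 13.4714 + 7.9036) / (18.7185 + 41.6183 + 33.6466) = 24.5641 / 93.9834 = 0.26137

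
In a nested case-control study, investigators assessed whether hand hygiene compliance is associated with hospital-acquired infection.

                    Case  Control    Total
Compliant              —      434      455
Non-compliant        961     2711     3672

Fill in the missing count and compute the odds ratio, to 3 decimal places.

The missing cell is in the exposed row: 455 − 434 = 21.
So a = 21, b = 434, c = 961, d = 2711.
OR = (a·d)/(b·c) = (21 × 2711) / (434 × 961) = 56931 / 417074 = 0.13650

0.137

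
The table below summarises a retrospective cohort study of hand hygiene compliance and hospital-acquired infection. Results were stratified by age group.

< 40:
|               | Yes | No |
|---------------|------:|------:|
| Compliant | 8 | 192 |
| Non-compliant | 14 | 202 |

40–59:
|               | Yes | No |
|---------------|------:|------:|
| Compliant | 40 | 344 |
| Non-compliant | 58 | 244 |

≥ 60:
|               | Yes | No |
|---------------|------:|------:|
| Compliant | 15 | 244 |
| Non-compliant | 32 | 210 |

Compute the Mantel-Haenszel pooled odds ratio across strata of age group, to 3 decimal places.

0.477

OR_MH = Σ(aᵢdᵢ/nᵢ) / Σ(bᵢcᵢ/nᵢ), where nᵢ is the stratum total.
Stratum 1 (< 40): n = 416; a·d/n = 8·202/416 = 3.8846; b·c/n = 192·14/416 = 6.4615
Stratum 2 (40–59): n = 686; a·d/n = 40·244/686 = 14.2274; b·c/n = 344·58/686 = 29.0845
Stratum 3 (≥ 60): n = 501; a·d/n = 15·210/501 = 6.2874; b·c/n = 244·32/501 = 15.5848
OR_MH = (3.8846 + 14.2274 + 6.2874) / (6.4615 + 29.0845 + 15.5848) = 24.3994 / 51.1309 = 0.47720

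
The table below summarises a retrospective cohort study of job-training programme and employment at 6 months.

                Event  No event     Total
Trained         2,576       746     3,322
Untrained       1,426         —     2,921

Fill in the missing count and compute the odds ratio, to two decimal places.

The missing cell is in the unexposed row: 2921 − 1426 = 1495.
So a = 2576, b = 746, c = 1426, d = 1495.
OR = (a·d)/(b·c) = (2576 × 1495) / (746 × 1426) = 3851120 / 1063796 = 3.62017

3.62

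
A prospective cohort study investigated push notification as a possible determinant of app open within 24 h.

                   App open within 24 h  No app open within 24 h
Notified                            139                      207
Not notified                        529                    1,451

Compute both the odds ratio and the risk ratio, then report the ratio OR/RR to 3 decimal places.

Cells: a = 139, b = 207, c = 529, d = 1451.
OR = (139·1451)/(207·529) = 201689/109503 = 1.84186
Risk in exposed = 139/346 = 0.40173; risk in unexposed = 529/1980 = 0.26717; RR = 1.50366
OR/RR = 1.84186 / 1.50366 = 1.22492
The outcome is not rare, so the OR lies further from 1 than the RR.

1.225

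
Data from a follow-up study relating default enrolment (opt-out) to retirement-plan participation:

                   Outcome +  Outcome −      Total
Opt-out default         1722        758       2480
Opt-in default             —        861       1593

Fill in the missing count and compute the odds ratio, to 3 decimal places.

The missing cell is in the unexposed row: 1593 − 861 = 732.
So a = 1722, b = 758, c = 732, d = 861.
OR = (a·d)/(b·c) = (1722 × 861) / (758 × 732) = 1482642 / 554856 = 2.67212

2.672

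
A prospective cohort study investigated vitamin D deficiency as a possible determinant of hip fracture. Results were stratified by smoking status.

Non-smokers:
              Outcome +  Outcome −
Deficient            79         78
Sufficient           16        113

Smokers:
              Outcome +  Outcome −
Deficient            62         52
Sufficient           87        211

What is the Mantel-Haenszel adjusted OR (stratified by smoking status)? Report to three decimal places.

4.104

OR_MH = Σ(aᵢdᵢ/nᵢ) / Σ(bᵢcᵢ/nᵢ), where nᵢ is the stratum total.
Stratum 1 (Non-smokers): n = 286; a·d/n = 79·113/286 = 31.2133; b·c/n = 78·16/286 = 4.3636
Stratum 2 (Smokers): n = 412; a·d/n = 62·211/412 = 31.7524; b·c/n = 52·87/412 = 10.9806
OR_MH = (31.2133 + 31.7524) / (4.3636 + 10.9806) = 62.9657 / 15.3442 = 4.10355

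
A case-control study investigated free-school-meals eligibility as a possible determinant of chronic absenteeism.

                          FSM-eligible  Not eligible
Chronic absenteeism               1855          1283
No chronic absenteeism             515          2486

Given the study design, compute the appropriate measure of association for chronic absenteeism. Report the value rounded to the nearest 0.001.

Reading the table with exposure as columns: a = 1855 (FSM-eligible, case), b = 515 (FSM-eligible, non-case), c = 1283 (Not eligible, case), d = 2486.
This is a case-control study: participants were sampled on outcome status, so risks in the source population cannot be estimated directly — relative risk is not valid here. The odds ratio is the appropriate measure.
OR = (a·d)/(b·c) = (1855 × 2486) / (515 × 1283) = 4611530 / 660745 = 6.97929

6.979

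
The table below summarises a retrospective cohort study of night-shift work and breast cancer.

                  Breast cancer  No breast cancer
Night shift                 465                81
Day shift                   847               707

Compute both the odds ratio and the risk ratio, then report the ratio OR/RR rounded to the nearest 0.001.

3.067

Cells: a = 465, b = 81, c = 847, d = 707.
OR = (465·707)/(81·847) = 328755/68607 = 4.79186
Risk in exposed = 465/546 = 0.85165; risk in unexposed = 847/1554 = 0.54505; RR = 1.56253
OR/RR = 4.79186 / 1.56253 = 3.06673
The outcome is not rare, so the OR lies further from 1 than the RR.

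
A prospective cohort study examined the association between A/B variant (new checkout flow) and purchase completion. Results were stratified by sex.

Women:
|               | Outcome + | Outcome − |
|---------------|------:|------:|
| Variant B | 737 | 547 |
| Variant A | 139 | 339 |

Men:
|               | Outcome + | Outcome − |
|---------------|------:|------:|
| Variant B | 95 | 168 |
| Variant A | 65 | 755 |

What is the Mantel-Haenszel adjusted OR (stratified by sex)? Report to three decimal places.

3.908

OR_MH = Σ(aᵢdᵢ/nᵢ) / Σ(bᵢcᵢ/nᵢ), where nᵢ is the stratum total.
Stratum 1 (Women): n = 1762; a·d/n = 737·339/1762 = 141.7951; b·c/n = 547·139/1762 = 43.1515
Stratum 2 (Men): n = 1083; a·d/n = 95·755/1083 = 66.2281; b·c/n = 168·65/1083 = 10.0831
OR_MH = (141.7951 + 66.2281) / (43.1515 + 10.0831) = 208.0232 / 53.2346 = 3.90767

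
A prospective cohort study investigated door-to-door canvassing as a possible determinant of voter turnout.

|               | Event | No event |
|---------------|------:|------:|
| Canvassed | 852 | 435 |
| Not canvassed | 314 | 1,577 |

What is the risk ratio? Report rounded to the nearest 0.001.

3.987

Cells: a = 852, b = 435, c = 314, d = 1577.
Risk in exposed = 852/1287 = 0.66200; risk in unexposed = 314/1891 = 0.16605.
RR = 0.66200 / 0.16605 = 3.98679
The risk among the exposed is 3.99 times that among the unexposed.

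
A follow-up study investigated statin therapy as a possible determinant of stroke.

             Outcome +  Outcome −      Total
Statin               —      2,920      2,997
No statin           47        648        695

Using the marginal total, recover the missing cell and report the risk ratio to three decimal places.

The missing cell is in the exposed row: 2997 − 2920 = 77.
So a = 77, b = 2920, c = 47, d = 648.
RR = [a/(a+b)] / [c/(c+d)] = (77/2997) / (47/695) = 0.02569/0.06763 = 0.37992

0.380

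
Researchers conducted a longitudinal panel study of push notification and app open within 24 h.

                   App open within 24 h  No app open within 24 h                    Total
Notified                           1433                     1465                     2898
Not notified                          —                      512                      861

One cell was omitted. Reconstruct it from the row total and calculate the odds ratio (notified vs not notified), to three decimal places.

1.435

The missing cell is in the unexposed row: 861 − 512 = 349.
So a = 1433, b = 1465, c = 349, d = 512.
OR = (a·d)/(b·c) = (1433 × 512) / (1465 × 349) = 733696 / 511285 = 1.43500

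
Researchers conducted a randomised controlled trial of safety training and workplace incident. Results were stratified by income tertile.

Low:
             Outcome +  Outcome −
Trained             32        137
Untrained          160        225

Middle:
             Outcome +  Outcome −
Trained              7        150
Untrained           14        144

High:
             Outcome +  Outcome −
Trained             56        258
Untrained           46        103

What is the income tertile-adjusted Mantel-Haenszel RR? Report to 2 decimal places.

0.50

RR_MH = Σ(aᵢ·n₀ᵢ/nᵢ) / Σ(cᵢ·n₁ᵢ/nᵢ), with n₁ᵢ = aᵢ+bᵢ (exposed), n₀ᵢ = cᵢ+dᵢ (unexposed), nᵢ = n₁ᵢ+n₀ᵢ.
Stratum 1 (Low): n₁ = 169, n₀ = 385, n = 554; a·n₀/n = 32·385/554 = 22.2383; c·n₁/n = 160·169/554 = 48.8087
Stratum 2 (Middle): n₁ = 157, n₀ = 158, n = 315; a·n₀/n = 7·158/315 = 3.5111; c·n₁/n = 14·157/315 = 6.9778
Stratum 3 (High): n₁ = 314, n₀ = 149, n = 463; a·n₀/n = 56·149/463 = 18.0216; c·n₁/n = 46·314/463 = 31.1965
RR_MH = (22.2383 + 3.5111 + 18.0216) / (48.8087 + 6.9778 + 31.1965) = 43.7710 / 86.9830 = 0.50321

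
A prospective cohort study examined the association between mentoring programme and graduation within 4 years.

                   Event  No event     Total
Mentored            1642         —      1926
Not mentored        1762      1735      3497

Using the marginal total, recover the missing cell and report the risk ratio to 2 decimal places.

1.69

The missing cell is in the exposed row: 1926 − 1642 = 284.
So a = 1642, b = 284, c = 1762, d = 1735.
RR = [a/(a+b)] / [c/(c+d)] = (1642/1926) / (1762/3497) = 0.85254/0.50386 = 1.69202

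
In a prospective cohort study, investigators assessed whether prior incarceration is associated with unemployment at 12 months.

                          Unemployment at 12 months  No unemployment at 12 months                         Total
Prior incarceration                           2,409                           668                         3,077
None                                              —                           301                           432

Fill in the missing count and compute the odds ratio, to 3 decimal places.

8.286

The missing cell is in the unexposed row: 432 − 301 = 131.
So a = 2409, b = 668, c = 131, d = 301.
OR = (a·d)/(b·c) = (2409 × 301) / (668 × 131) = 725109 / 87508 = 8.28620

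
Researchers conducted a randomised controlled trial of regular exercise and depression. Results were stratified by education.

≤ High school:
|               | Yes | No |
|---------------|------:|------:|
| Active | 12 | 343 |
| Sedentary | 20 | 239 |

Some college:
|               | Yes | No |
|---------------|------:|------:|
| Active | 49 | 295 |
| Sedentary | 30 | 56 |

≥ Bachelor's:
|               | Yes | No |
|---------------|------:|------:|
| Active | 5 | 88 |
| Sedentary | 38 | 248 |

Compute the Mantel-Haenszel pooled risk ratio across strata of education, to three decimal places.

RR_MH = Σ(aᵢ·n₀ᵢ/nᵢ) / Σ(cᵢ·n₁ᵢ/nᵢ), with n₁ᵢ = aᵢ+bᵢ (exposed), n₀ᵢ = cᵢ+dᵢ (unexposed), nᵢ = n₁ᵢ+n₀ᵢ.
Stratum 1 (≤ High school): n₁ = 355, n₀ = 259, n = 614; a·n₀/n = 12·259/614 = 5.0619; c·n₁/n = 20·355/614 = 11.5635
Stratum 2 (Some college): n₁ = 344, n₀ = 86, n = 430; a·n₀/n = 49·86/430 = 9.8000; c·n₁/n = 30·344/430 = 24.0000
Stratum 3 (≥ Bachelor's): n₁ = 93, n₀ = 286, n = 379; a·n₀/n = 5·286/379 = 3.7731; c·n₁/n = 38·93/379 = 9.3245
RR_MH = (5.0619 + 9.8000 + 3.7731) / (11.5635 + 24.0000 + 9.3245) = 18.6350 / 44.8881 = 0.41514

0.415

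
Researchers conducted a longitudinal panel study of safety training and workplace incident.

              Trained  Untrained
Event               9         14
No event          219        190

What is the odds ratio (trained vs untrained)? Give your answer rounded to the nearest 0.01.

Reading the table with exposure as columns: a = 9 (Trained, case), b = 219 (Trained, non-case), c = 14 (Untrained, case), d = 190.
OR = (a·d)/(b·c) = (9 × 190) / (219 × 14) = 1710 / 3066 = 0.55773
Exposure is associated with lower odds of workplace incident (OR = 0.56 < 1).

0.56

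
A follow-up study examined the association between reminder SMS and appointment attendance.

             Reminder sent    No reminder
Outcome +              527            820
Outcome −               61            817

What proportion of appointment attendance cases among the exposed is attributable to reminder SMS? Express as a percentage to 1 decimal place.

Reading the table with exposure as columns: a = 527 (Reminder sent, case), b = 61 (Reminder sent, non-case), c = 820 (No reminder, case), d = 817.
Risk in exposed = 527/588 = 0.89626; risk in unexposed = 820/1637 = 0.50092.
RR = 0.89626/0.50092 = 1.78924
AR% = (RR − 1)/RR × 100 = (1.78924 − 1)/1.78924 × 100 = 44.1103%

44.1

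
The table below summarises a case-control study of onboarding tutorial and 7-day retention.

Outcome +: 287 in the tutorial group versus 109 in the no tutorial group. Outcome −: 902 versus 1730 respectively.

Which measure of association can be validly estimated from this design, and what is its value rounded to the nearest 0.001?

From the description: a = 287, b = 902, c = 109, d = 1730.
This is a case-control study: participants were sampled on outcome status, so risks in the source population cannot be estimated directly — relative risk is not valid here. The odds ratio is the appropriate measure.
OR = (a·d)/(b·c) = (287 × 1730) / (902 × 109) = 496510 / 98318 = 5.05004

5.050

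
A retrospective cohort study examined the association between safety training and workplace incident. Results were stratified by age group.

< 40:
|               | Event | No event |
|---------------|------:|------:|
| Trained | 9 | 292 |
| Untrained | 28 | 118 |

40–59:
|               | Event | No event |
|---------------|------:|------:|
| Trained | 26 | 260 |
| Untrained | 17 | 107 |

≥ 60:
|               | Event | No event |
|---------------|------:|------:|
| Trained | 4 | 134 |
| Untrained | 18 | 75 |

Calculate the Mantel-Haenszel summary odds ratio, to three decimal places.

0.265

OR_MH = Σ(aᵢdᵢ/nᵢ) / Σ(bᵢcᵢ/nᵢ), where nᵢ is the stratum total.
Stratum 1 (< 40): n = 447; a·d/n = 9·118/447 = 2.3758; b·c/n = 292·28/447 = 18.2908
Stratum 2 (40–59): n = 410; a·d/n = 26·107/410 = 6.7854; b·c/n = 260·17/410 = 10.7805
Stratum 3 (≥ 60): n = 231; a·d/n = 4·75/231 = 1.2987; b·c/n = 134·18/231 = 10.4416
OR_MH = (2.3758 + 6.7854 + 1.2987) / (18.2908 + 10.7805 + 10.4416) = 10.4599 / 39.5129 = 0.26472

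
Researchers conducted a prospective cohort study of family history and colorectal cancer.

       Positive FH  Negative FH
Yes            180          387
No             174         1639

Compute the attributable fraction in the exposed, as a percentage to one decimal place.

Reading the table with exposure as columns: a = 180 (Positive FH, case), b = 174 (Positive FH, non-case), c = 387 (Negative FH, case), d = 1639.
Risk in exposed = 180/354 = 0.50847; risk in unexposed = 387/2026 = 0.19102.
RR = 0.50847/0.19102 = 2.66194
AR% = (RR − 1)/RR × 100 = (2.66194 − 1)/2.66194 × 100 = 62.4334%

62.4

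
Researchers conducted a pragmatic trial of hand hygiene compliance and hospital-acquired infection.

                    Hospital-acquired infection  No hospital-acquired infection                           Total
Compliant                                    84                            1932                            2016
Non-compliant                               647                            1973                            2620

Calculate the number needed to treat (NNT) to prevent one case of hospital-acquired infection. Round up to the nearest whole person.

Risk in treated group = 84/2016 = 0.04167; risk in control = 647/2620 = 0.24695.
Absolute risk reduction = 0.24695 − 0.04167 = 0.20528
NNT = 1 / ARR = 1 / 0.20528 = 4.871 → round up → 5

5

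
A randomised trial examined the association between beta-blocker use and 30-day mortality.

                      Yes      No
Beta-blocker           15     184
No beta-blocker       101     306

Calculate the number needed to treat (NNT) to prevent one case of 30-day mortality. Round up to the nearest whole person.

Risk in treated group = 15/199 = 0.07538; risk in control = 101/407 = 0.24816.
Absolute risk reduction = 0.24816 − 0.07538 = 0.17278
NNT = 1 / ARR = 1 / 0.17278 = 5.788 → round up → 6

6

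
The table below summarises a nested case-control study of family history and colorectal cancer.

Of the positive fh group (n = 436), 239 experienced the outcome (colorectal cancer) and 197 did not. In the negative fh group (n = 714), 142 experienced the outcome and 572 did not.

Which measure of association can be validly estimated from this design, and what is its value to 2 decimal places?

4.89

From the description: a = 239, b = 197, c = 142, d = 572.
This is a nested case-control study: participants were sampled on outcome status, so risks in the source population cannot be estimated directly — relative risk is not valid here. The odds ratio is the appropriate measure.
OR = (a·d)/(b·c) = (239 × 572) / (197 × 142) = 136708 / 27974 = 4.88697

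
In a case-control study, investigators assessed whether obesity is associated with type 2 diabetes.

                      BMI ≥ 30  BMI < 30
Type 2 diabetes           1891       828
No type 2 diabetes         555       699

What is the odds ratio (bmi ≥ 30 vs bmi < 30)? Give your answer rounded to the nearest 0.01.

Reading the table with exposure as columns: a = 1891 (BMI ≥ 30, case), b = 555 (BMI ≥ 30, non-case), c = 828 (BMI < 30, case), d = 699.
OR = (a·d)/(b·c) = (1891 × 699) / (555 × 828) = 1321809 / 459540 = 2.87637
The odds of type 2 diabetes are about 2.88 times as high in the bmi ≥ 30 group.

2.88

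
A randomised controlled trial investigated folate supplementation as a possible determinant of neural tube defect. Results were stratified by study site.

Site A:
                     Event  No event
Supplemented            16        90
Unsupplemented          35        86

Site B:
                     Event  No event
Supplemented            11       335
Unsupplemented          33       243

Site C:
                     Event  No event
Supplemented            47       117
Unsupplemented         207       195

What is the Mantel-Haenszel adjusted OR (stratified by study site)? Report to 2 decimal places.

0.36

OR_MH = Σ(aᵢdᵢ/nᵢ) / Σ(bᵢcᵢ/nᵢ), where nᵢ is the stratum total.
Stratum 1 (Site A): n = 227; a·d/n = 16·86/227 = 6.0617; b·c/n = 90·35/227 = 13.8767
Stratum 2 (Site B): n = 622; a·d/n = 11·243/622 = 4.2974; b·c/n = 335·33/622 = 17.7733
Stratum 3 (Site C): n = 566; a·d/n = 47·195/566 = 16.1926; b·c/n = 117·207/566 = 42.7898
OR_MH = (6.0617 + 4.2974 + 16.1926) / (13.8767 + 17.7733 + 42.7898) = 26.5517 / 74.4397 = 0.35669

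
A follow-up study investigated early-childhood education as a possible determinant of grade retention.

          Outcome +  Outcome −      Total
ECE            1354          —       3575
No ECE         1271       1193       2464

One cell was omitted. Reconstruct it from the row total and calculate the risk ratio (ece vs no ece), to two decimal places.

0.73

The missing cell is in the exposed row: 3575 − 1354 = 2221.
So a = 1354, b = 2221, c = 1271, d = 1193.
RR = [a/(a+b)] / [c/(c+d)] = (1354/3575) / (1271/2464) = 0.37874/0.51583 = 0.73424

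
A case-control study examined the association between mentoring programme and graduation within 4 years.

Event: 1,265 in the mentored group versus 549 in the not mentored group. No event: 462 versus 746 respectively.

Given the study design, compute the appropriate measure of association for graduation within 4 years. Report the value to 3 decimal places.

From the description: a = 1265, b = 462, c = 549, d = 746.
This is a case-control study: participants were sampled on outcome status, so risks in the source population cannot be estimated directly — relative risk is not valid here. The odds ratio is the appropriate measure.
OR = (a·d)/(b·c) = (1265 × 746) / (462 × 549) = 943690 / 253638 = 3.72062

3.721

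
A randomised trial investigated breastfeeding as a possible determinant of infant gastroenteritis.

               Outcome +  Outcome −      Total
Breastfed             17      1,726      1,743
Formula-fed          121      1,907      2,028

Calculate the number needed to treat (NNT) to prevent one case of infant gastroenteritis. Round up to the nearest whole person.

21

Risk in treated group = 17/1743 = 0.00975; risk in control = 121/2028 = 0.05966.
Absolute risk reduction = 0.05966 − 0.00975 = 0.04991
NNT = 1 / ARR = 1 / 0.04991 = 20.036 → round up → 21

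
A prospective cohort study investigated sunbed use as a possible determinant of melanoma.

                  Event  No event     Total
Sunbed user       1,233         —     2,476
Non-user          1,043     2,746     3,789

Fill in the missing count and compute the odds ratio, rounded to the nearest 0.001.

The missing cell is in the exposed row: 2476 − 1233 = 1243.
So a = 1233, b = 1243, c = 1043, d = 2746.
OR = (a·d)/(b·c) = (1233 × 2746) / (1243 × 1043) = 3385818 / 1296449 = 2.61161

2.612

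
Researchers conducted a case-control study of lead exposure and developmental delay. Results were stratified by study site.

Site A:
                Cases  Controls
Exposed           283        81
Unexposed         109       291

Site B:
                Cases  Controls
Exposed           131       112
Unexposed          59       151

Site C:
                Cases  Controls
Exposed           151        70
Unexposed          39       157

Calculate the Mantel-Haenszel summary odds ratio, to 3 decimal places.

6.372

OR_MH = Σ(aᵢdᵢ/nᵢ) / Σ(bᵢcᵢ/nᵢ), where nᵢ is the stratum total.
Stratum 1 (Site A): n = 764; a·d/n = 283·291/764 = 107.7919; b·c/n = 81·109/764 = 11.5563
Stratum 2 (Site B): n = 453; a·d/n = 131·151/453 = 43.6667; b·c/n = 112·59/453 = 14.5872
Stratum 3 (Site C): n = 417; a·d/n = 151·157/417 = 56.8513; b·c/n = 70·39/417 = 6.5468
OR_MH = (107.7919 + 43.6667 + 56.8513) / (11.5563 + 14.5872 + 6.5468) = 208.3099 / 32.6902 = 6.37223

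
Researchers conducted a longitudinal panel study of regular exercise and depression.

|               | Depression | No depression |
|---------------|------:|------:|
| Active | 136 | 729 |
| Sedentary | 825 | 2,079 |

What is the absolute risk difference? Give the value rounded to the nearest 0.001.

-0.127

Cells: a = 136, b = 729, c = 825, d = 2079.
Risk in exposed = 136/865 = 0.157225; risk in unexposed = 825/2904 = 0.284091.
Risk difference = 0.157225 − 0.284091 = -0.126865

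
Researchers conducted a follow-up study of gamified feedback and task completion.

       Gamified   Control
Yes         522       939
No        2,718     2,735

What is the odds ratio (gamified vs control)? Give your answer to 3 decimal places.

Reading the table with exposure as columns: a = 522 (Gamified, case), b = 2718 (Gamified, non-case), c = 939 (Control, case), d = 2735.
OR = (a·d)/(b·c) = (522 × 2735) / (2718 × 939) = 1427670 / 2552202 = 0.55939
Exposure is associated with lower odds of task completion (OR = 0.56 < 1).

0.559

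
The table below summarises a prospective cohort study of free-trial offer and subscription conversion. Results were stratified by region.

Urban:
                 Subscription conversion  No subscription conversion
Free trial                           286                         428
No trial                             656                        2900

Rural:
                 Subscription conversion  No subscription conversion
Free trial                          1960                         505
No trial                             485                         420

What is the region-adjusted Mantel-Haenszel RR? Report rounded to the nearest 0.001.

1.646

RR_MH = Σ(aᵢ·n₀ᵢ/nᵢ) / Σ(cᵢ·n₁ᵢ/nᵢ), with n₁ᵢ = aᵢ+bᵢ (exposed), n₀ᵢ = cᵢ+dᵢ (unexposed), nᵢ = n₁ᵢ+n₀ᵢ.
Stratum 1 (Urban): n₁ = 714, n₀ = 3556, n = 4270; a·n₀/n = 286·3556/4270 = 238.1770; c·n₁/n = 656·714/4270 = 109.6918
Stratum 2 (Rural): n₁ = 2465, n₀ = 905, n = 3370; a·n₀/n = 1960·905/3370 = 526.3501; c·n₁/n = 485·2465/3370 = 354.7552
RR_MH = (238.1770 + 526.3501) / (109.6918 + 354.7552) = 764.5272 / 464.4470 = 1.64610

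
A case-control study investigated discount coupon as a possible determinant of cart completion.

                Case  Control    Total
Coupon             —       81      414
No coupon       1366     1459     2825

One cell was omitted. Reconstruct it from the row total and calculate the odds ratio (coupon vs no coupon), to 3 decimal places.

4.391

The missing cell is in the exposed row: 414 − 81 = 333.
So a = 333, b = 81, c = 1366, d = 1459.
OR = (a·d)/(b·c) = (333 × 1459) / (81 × 1366) = 485847 / 110646 = 4.39100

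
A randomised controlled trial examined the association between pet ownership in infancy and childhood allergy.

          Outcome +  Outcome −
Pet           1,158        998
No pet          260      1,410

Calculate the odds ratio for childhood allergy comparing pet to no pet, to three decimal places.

6.293

Cells: a = 1158, b = 998, c = 260, d = 1410.
OR = (a·d)/(b·c) = (1158 × 1410) / (998 × 260) = 1632780 / 259480 = 6.29251
The odds of childhood allergy are about 6.29 times as high in the pet group.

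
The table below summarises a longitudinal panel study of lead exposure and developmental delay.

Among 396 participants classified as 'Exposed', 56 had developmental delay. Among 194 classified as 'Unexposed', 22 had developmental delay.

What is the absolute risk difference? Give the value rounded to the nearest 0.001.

From the description: a = 56, b = 340, c = 22, d = 172.
Risk in exposed = 56/396 = 0.141414; risk in unexposed = 22/194 = 0.113402.
Risk difference = 0.141414 − 0.113402 = 0.028012

0.028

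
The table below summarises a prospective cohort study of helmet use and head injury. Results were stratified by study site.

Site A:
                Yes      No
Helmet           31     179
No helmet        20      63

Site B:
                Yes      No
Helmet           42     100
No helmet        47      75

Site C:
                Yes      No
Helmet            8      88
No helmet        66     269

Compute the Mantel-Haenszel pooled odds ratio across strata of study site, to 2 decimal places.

0.54

OR_MH = Σ(aᵢdᵢ/nᵢ) / Σ(bᵢcᵢ/nᵢ), where nᵢ is the stratum total.
Stratum 1 (Site A): n = 293; a·d/n = 31·63/293 = 6.6655; b·c/n = 179·20/293 = 12.2184
Stratum 2 (Site B): n = 264; a·d/n = 42·75/264 = 11.9318; b·c/n = 100·47/264 = 17.8030
Stratum 3 (Site C): n = 431; a·d/n = 8·269/431 = 4.9930; b·c/n = 88·66/431 = 13.4756
OR_MH = (6.6655 + 11.9318 + 4.9930) / (12.2184 + 17.8030 + 13.4756) = 23.5904 / 43.4971 = 0.54234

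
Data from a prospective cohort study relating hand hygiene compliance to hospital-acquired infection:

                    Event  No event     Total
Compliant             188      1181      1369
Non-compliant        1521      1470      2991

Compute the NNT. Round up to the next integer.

3

Risk in treated group = 188/1369 = 0.13733; risk in control = 1521/2991 = 0.50853.
Absolute risk reduction = 0.50853 − 0.13733 = 0.37120
NNT = 1 / ARR = 1 / 0.37120 = 2.694 → round up → 3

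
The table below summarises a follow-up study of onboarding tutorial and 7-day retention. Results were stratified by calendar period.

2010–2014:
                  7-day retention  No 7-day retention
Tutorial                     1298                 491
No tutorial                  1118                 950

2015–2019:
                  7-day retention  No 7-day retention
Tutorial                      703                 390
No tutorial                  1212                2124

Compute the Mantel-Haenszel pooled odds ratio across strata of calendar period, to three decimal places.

2.637

OR_MH = Σ(aᵢdᵢ/nᵢ) / Σ(bᵢcᵢ/nᵢ), where nᵢ is the stratum total.
Stratum 1 (2010–2014): n = 3857; a·d/n = 1298·950/3857 = 319.7044; b·c/n = 491·1118/3857 = 142.3225
Stratum 2 (2015–2019): n = 4429; a·d/n = 703·2124/4429 = 337.1352; b·c/n = 390·1212/4429 = 106.7239
OR_MH = (319.7044 + 337.1352) / (142.3225 + 106.7239) = 656.8397 / 249.0464 = 2.63742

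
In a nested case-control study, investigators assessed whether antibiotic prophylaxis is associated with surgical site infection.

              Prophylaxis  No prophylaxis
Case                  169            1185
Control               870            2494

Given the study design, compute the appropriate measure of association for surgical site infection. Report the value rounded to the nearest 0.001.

Reading the table with exposure as columns: a = 169 (Prophylaxis, case), b = 870 (Prophylaxis, non-case), c = 1185 (No prophylaxis, case), d = 2494.
This is a nested case-control study: participants were sampled on outcome status, so risks in the source population cannot be estimated directly — relative risk is not valid here. The odds ratio is the appropriate measure.
OR = (a·d)/(b·c) = (169 × 2494) / (870 × 1185) = 421486 / 1030950 = 0.40883

0.409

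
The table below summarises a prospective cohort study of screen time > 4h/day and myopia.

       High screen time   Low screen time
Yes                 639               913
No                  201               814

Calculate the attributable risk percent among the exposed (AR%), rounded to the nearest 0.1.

30.5

Reading the table with exposure as columns: a = 639 (High screen time, case), b = 201 (High screen time, non-case), c = 913 (Low screen time, case), d = 814.
Risk in exposed = 639/840 = 0.76071; risk in unexposed = 913/1727 = 0.52866.
RR = 0.76071/0.52866 = 1.43894
AR% = (RR − 1)/RR × 100 = (1.43894 − 1)/1.43894 × 100 = 30.5045%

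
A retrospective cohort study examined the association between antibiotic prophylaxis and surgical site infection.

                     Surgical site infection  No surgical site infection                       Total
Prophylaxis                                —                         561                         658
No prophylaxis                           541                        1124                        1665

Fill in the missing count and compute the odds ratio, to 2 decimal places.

0.36

The missing cell is in the exposed row: 658 − 561 = 97.
So a = 97, b = 561, c = 541, d = 1124.
OR = (a·d)/(b·c) = (97 × 1124) / (561 × 541) = 109028 / 303501 = 0.35923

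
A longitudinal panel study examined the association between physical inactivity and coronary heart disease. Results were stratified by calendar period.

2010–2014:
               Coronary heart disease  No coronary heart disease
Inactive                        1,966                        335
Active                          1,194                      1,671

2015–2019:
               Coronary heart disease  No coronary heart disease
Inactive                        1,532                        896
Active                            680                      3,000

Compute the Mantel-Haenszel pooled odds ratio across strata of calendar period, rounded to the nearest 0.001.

7.836

OR_MH = Σ(aᵢdᵢ/nᵢ) / Σ(bᵢcᵢ/nᵢ), where nᵢ is the stratum total.
Stratum 1 (2010–2014): n = 5166; a·d/n = 1966·1671/5166 = 635.9245; b·c/n = 335·1194/5166 = 77.4274
Stratum 2 (2015–2019): n = 6108; a·d/n = 1532·3000/6108 = 752.4558; b·c/n = 896·680/6108 = 99.7511
OR_MH = (635.9245 + 752.4558) / (77.4274 + 99.7511) = 1388.3803 / 177.1786 = 7.83605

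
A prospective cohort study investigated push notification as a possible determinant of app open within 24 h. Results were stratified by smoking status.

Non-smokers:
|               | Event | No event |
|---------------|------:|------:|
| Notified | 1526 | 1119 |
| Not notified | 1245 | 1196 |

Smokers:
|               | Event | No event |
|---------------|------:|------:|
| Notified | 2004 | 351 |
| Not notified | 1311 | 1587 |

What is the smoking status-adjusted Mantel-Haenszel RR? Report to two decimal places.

RR_MH = Σ(aᵢ·n₀ᵢ/nᵢ) / Σ(cᵢ·n₁ᵢ/nᵢ), with n₁ᵢ = aᵢ+bᵢ (exposed), n₀ᵢ = cᵢ+dᵢ (unexposed), nᵢ = n₁ᵢ+n₀ᵢ.
Stratum 1 (Non-smokers): n₁ = 2645, n₀ = 2441, n = 5086; a·n₀/n = 1526·2441/5086 = 732.3960; c·n₁/n = 1245·2645/5086 = 647.4685
Stratum 2 (Smokers): n₁ = 2355, n₀ = 2898, n = 5253; a·n₀/n = 2004·2898/5253 = 1105.5762; c·n₁/n = 1311·2355/5253 = 587.7413
RR_MH = (732.3960 + 1105.5762) / (647.4685 + 587.7413) = 1837.9722 / 1235.2098 = 1.48798

1.49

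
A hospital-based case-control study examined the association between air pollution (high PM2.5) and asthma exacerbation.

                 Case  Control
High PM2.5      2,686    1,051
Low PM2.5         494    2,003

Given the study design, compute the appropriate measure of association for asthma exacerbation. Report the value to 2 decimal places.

Cells: a = 2686, b = 1051, c = 494, d = 2003.
This is a hospital-based case-control study: participants were sampled on outcome status, so risks in the source population cannot be estimated directly — relative risk is not valid here. The odds ratio is the appropriate measure.
OR = (a·d)/(b·c) = (2686 × 2003) / (1051 × 494) = 5380058 / 519194 = 10.36233

10.36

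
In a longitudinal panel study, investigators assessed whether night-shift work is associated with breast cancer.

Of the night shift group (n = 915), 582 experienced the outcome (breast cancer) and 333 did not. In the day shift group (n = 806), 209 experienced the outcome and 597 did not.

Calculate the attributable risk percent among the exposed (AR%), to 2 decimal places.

59.23

From the description: a = 582, b = 333, c = 209, d = 597.
Risk in exposed = 582/915 = 0.63607; risk in unexposed = 209/806 = 0.25931.
RR = 0.63607/0.25931 = 2.45296
AR% = (RR − 1)/RR × 100 = (2.45296 − 1)/2.45296 × 100 = 59.2329%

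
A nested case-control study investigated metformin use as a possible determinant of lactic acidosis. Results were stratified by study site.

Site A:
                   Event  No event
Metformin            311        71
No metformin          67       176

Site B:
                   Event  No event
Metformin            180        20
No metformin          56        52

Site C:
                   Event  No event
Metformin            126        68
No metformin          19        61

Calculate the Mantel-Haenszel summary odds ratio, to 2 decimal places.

OR_MH = Σ(aᵢdᵢ/nᵢ) / Σ(bᵢcᵢ/nᵢ), where nᵢ is the stratum total.
Stratum 1 (Site A): n = 625; a·d/n = 311·176/625 = 87.5776; b·c/n = 71·67/625 = 7.6112
Stratum 2 (Site B): n = 308; a·d/n = 180·52/308 = 30.3896; b·c/n = 20·56/308 = 3.6364
Stratum 3 (Site C): n = 274; a·d/n = 126·61/274 = 28.0511; b·c/n = 68·19/274 = 4.7153
OR_MH = (87.5776 + 30.3896 + 28.0511) / (7.6112 + 3.6364 + 4.7153) = 146.0183 / 15.9629 = 9.14736

9.15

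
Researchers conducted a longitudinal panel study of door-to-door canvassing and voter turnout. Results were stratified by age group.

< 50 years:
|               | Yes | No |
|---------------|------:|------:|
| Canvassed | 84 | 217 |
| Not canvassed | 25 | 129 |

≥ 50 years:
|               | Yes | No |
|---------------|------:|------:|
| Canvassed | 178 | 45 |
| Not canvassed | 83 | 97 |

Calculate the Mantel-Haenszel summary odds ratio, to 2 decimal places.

3.15

OR_MH = Σ(aᵢdᵢ/nᵢ) / Σ(bᵢcᵢ/nᵢ), where nᵢ is the stratum total.
Stratum 1 (< 50 years): n = 455; a·d/n = 84·129/455 = 23.8154; b·c/n = 217·25/455 = 11.9231
Stratum 2 (≥ 50 years): n = 403; a·d/n = 178·97/403 = 42.8437; b·c/n = 45·83/403 = 9.2680
OR_MH = (23.8154 + 42.8437) / (11.9231 + 9.2680) = 66.6591 / 21.1911 = 3.14562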